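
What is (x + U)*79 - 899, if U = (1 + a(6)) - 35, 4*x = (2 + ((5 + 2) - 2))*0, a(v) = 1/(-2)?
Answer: -7249/2 ≈ -3624.5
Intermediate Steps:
a(v) = -½
x = 0 (x = ((2 + ((5 + 2) - 2))*0)/4 = ((2 + (7 - 2))*0)/4 = ((2 + 5)*0)/4 = (7*0)/4 = (¼)*0 = 0)
U = -69/2 (U = (1 - ½) - 35 = ½ - 35 = -69/2 ≈ -34.500)
(x + U)*79 - 899 = (0 - 69/2)*79 - 899 = -69/2*79 - 899 = -5451/2 - 899 = -7249/2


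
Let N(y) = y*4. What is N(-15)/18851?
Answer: -60/18851 ≈ -0.0031829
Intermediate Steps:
N(y) = 4*y
N(-15)/18851 = (4*(-15))/18851 = -60*1/18851 = -60/18851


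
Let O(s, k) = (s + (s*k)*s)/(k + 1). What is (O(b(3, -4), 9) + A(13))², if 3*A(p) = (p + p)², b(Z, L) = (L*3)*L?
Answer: 1194117136/225 ≈ 5.3072e+6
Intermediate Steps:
b(Z, L) = 3*L² (b(Z, L) = (3*L)*L = 3*L²)
A(p) = 4*p²/3 (A(p) = (p + p)²/3 = (2*p)²/3 = (4*p²)/3 = 4*p²/3)
O(s, k) = (s + k*s²)/(1 + k) (O(s, k) = (s + (k*s)*s)/(1 + k) = (s + k*s²)/(1 + k))
(O(b(3, -4), 9) + A(13))² = ((3*(-4)²)*(1 + 9*(3*(-4)²))/(1 + 9) + (4/3)*13²)² = ((3*16)*(1 + 9*(3*16))/10 + (4/3)*169)² = (48*(⅒)*(1 + 9*48) + 676/3)² = (48*(⅒)*(1 + 432) + 676/3)² = (48*(⅒)*433 + 676/3)² = (10392/5 + 676/3)² = (34556/15)² = 1194117136/225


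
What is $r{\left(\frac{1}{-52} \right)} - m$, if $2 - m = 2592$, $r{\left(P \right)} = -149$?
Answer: $2441$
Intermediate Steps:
$m = -2590$ ($m = 2 - 2592 = -2590$)
$r{\left(\frac{1}{-52} \right)} - m = -149 - -2590 = -149 + 2590 = 2441$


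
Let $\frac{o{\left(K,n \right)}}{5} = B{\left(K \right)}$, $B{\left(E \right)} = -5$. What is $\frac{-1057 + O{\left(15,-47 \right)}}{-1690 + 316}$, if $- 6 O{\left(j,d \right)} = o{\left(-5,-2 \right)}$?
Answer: $\frac{6317}{8244} \approx 0.76625$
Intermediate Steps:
$o{\left(K,n \right)} = -25$ ($o{\left(K,n \right)} = 5 \left(-5\right) = -25$)
$O{\left(j,d \right)} = \frac{25}{6}$ ($O{\left(j,d \right)} = \left(- \frac{1}{6}\right) \left(-25\right) = \frac{25}{6}$)
$\frac{-1057 + O{\left(15,-47 \right)}}{-1690 + 316} = \frac{-1057 + \frac{25}{6}}{-1690 + 316} = - \frac{6317}{6 \left(-1374\right)} = \left(- \frac{6317}{6}\right) \left(- \frac{1}{1374}\right) = \frac{6317}{8244}$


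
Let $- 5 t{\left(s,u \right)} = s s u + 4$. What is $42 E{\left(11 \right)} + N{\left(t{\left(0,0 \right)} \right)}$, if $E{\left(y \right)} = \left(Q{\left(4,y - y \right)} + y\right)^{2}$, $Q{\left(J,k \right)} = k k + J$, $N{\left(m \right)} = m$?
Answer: $\frac{47246}{5} \approx 9449.2$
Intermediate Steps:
$t{\left(s,u \right)} = - \frac{4}{5} - \frac{u s^{2}}{5}$ ($t{\left(s,u \right)} = - \frac{s s u + 4}{5} = - \frac{s^{2} u + 4}{5} = - \frac{u s^{2} + 4}{5} = - \frac{4 + u s^{2}}{5} = - \frac{4}{5} - \frac{u s^{2}}{5}$)
$Q{\left(J,k \right)} = J + k^{2}$ ($Q{\left(J,k \right)} = k^{2} + J = J + k^{2}$)
$E{\left(y \right)} = \left(4 + y\right)^{2}$ ($E{\left(y \right)} = \left(\left(4 + \left(y - y\right)^{2}\right) + y\right)^{2} = \left(\left(4 + 0^{2}\right) + y\right)^{2} = \left(\left(4 + 0\right) + y\right)^{2} = \left(4 + y\right)^{2}$)
$42 E{\left(11 \right)} + N{\left(t{\left(0,0 \right)} \right)} = 42 \left(4 + 11\right)^{2} - \left(\frac{4}{5} + 0 \cdot 0^{2}\right) = 42 \cdot 15^{2} - \left(\frac{4}{5} + 0 \cdot 0\right) = 42 \cdot 225 + \left(- \frac{4}{5} + 0\right) = 9450 - \frac{4}{5} = \frac{47246}{5}$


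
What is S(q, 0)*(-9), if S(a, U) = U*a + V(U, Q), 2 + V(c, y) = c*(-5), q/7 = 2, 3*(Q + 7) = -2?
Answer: 18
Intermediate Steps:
Q = -23/3 (Q = -7 + (1/3)*(-2) = -7 - 2/3 = -23/3 ≈ -7.6667)
q = 14 (q = 7*2 = 14)
V(c, y) = -2 - 5*c (V(c, y) = -2 + c*(-5) = -2 - 5*c)
S(a, U) = -2 - 5*U + U*a (S(a, U) = U*a + (-2 - 5*U) = -2 - 5*U + U*a)
S(q, 0)*(-9) = (-2 - 5*0 + 0*14)*(-9) = (-2 + 0 + 0)*(-9) = -2*(-9) = 18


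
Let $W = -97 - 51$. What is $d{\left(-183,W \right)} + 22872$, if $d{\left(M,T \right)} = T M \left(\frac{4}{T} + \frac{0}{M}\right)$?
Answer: $22140$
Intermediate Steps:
$W = -148$ ($W = -97 - 51 = -148$)
$d{\left(M,T \right)} = 4 M$ ($d{\left(M,T \right)} = M T \left(\frac{4}{T} + 0\right) = M T \frac{4}{T} = 4 M$)
$d{\left(-183,W \right)} + 22872 = 4 \left(-183\right) + 22872 = -732 + 22872 = 22140$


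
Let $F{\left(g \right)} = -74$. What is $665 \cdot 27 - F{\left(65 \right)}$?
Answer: $18029$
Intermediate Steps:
$665 \cdot 27 - F{\left(65 \right)} = 665 \cdot 27 - -74 = 17955 + 74 = 18029$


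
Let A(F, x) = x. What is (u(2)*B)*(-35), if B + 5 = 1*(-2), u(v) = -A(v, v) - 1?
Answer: -735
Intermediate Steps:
u(v) = -1 - v (u(v) = -v - 1 = -1 - v)
B = -7 (B = -5 + 1*(-2) = -5 - 2 = -7)
(u(2)*B)*(-35) = ((-1 - 1*2)*(-7))*(-35) = ((-1 - 2)*(-7))*(-35) = -3*(-7)*(-35) = 21*(-35) = -735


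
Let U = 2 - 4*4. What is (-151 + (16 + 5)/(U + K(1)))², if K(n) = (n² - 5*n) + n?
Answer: 6697744/289 ≈ 23176.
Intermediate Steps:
K(n) = n² - 4*n
U = -14 (U = 2 - 16 = -14)
(-151 + (16 + 5)/(U + K(1)))² = (-151 + (16 + 5)/(-14 + 1*(-4 + 1)))² = (-151 + 21/(-14 + 1*(-3)))² = (-151 + 21/(-14 - 3))² = (-151 + 21/(-17))² = (-151 + 21*(-1/17))² = (-151 - 21/17)² = (-2588/17)² = 6697744/289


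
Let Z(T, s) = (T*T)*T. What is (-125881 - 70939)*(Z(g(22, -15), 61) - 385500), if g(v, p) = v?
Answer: 73778370640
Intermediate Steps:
Z(T, s) = T³ (Z(T, s) = T²*T = T³)
(-125881 - 70939)*(Z(g(22, -15), 61) - 385500) = (-125881 - 70939)*(22³ - 385500) = -196820*(10648 - 385500) = -196820*(-374852) = 73778370640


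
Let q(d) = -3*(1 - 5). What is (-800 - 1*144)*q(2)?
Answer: -11328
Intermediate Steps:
q(d) = 12 (q(d) = -3*(-4) = 12)
(-800 - 1*144)*q(2) = (-800 - 1*144)*12 = (-800 - 144)*12 = -944*12 = -11328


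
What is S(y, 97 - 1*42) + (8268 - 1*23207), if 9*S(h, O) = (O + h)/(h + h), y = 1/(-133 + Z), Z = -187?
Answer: -286501/18 ≈ -15917.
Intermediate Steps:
y = -1/320 (y = 1/(-133 - 187) = 1/(-320) = -1/320 ≈ -0.0031250)
S(h, O) = (O + h)/(18*h) (S(h, O) = ((O + h)/(h + h))/9 = ((O + h)/((2*h)))/9 = ((O + h)*(1/(2*h)))/9 = ((O + h)/(2*h))/9 = (O + h)/(18*h))
S(y, 97 - 1*42) + (8268 - 1*23207) = ((97 - 1*42) - 1/320)/(18*(-1/320)) + (8268 - 1*23207) = (1/18)*(-320)*((97 - 42) - 1/320) + (8268 - 23207) = (1/18)*(-320)*(55 - 1/320) - 14939 = (1/18)*(-320)*(17599/320) - 14939 = -17599/18 - 14939 = -286501/18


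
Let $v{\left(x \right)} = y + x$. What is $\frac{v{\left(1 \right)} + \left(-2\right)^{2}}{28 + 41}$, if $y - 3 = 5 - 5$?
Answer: $\frac{8}{69} \approx 0.11594$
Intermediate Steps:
$y = 3$ ($y = 3 + \left(5 - 5\right) = 3 + 0 = 3$)
$v{\left(x \right)} = 3 + x$
$\frac{v{\left(1 \right)} + \left(-2\right)^{2}}{28 + 41} = \frac{\left(3 + 1\right) + \left(-2\right)^{2}}{28 + 41} = \frac{4 + 4}{69} = 8 \cdot \frac{1}{69} = \frac{8}{69}$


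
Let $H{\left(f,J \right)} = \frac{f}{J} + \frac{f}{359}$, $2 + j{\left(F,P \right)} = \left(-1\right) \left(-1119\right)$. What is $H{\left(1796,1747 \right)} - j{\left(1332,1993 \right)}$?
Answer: $- \frac{696769865}{627173} \approx -1111.0$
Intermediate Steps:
$j{\left(F,P \right)} = 1117$ ($j{\left(F,P \right)} = -2 - -1119 = -2 + 1119 = 1117$)
$H{\left(f,J \right)} = \frac{f}{359} + \frac{f}{J}$ ($H{\left(f,J \right)} = \frac{f}{J} + f \frac{1}{359} = \frac{f}{J} + \frac{f}{359} = \frac{f}{359} + \frac{f}{J}$)
$H{\left(1796,1747 \right)} - j{\left(1332,1993 \right)} = \left(\frac{1}{359} \cdot 1796 + \frac{1796}{1747}\right) - 1117 = \left(\frac{1796}{359} + 1796 \cdot \frac{1}{1747}\right) - 1117 = \left(\frac{1796}{359} + \frac{1796}{1747}\right) - 1117 = \frac{3782376}{627173} - 1117 = - \frac{696769865}{627173}$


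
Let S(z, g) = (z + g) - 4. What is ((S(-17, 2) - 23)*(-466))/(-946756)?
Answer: -4893/236689 ≈ -0.020673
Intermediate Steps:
S(z, g) = -4 + g + z (S(z, g) = (g + z) - 4 = -4 + g + z)
((S(-17, 2) - 23)*(-466))/(-946756) = (((-4 + 2 - 17) - 23)*(-466))/(-946756) = ((-19 - 23)*(-466))*(-1/946756) = -42*(-466)*(-1/946756) = 19572*(-1/946756) = -4893/236689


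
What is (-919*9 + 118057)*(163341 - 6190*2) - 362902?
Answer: 16573041444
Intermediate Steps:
(-919*9 + 118057)*(163341 - 6190*2) - 362902 = (-8271 + 118057)*(163341 - 12380) - 362902 = 109786*150961 - 362902 = 16573404346 - 362902 = 16573041444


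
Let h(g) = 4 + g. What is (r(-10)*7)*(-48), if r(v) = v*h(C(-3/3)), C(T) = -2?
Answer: 6720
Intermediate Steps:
r(v) = 2*v (r(v) = v*(4 - 2) = v*2 = 2*v)
(r(-10)*7)*(-48) = ((2*(-10))*7)*(-48) = -20*7*(-48) = -140*(-48) = 6720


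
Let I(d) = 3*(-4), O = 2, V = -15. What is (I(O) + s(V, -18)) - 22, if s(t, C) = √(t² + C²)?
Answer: -34 + 3*√61 ≈ -10.569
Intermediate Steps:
s(t, C) = √(C² + t²)
I(d) = -12
(I(O) + s(V, -18)) - 22 = (-12 + √((-18)² + (-15)²)) - 22 = (-12 + √(324 + 225)) - 22 = (-12 + √549) - 22 = (-12 + 3*√61) - 22 = -34 + 3*√61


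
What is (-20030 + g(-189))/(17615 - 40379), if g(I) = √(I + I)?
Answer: 10015/11382 - I*√42/7588 ≈ 0.8799 - 0.00085408*I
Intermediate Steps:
g(I) = √2*√I (g(I) = √(2*I) = √2*√I)
(-20030 + g(-189))/(17615 - 40379) = (-20030 + √2*√(-189))/(17615 - 40379) = (-20030 + √2*(3*I*√21))/(-22764) = (-20030 + 3*I*√42)*(-1/22764) = 10015/11382 - I*√42/7588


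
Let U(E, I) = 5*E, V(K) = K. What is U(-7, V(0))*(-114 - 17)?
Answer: 4585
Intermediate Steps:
U(-7, V(0))*(-114 - 17) = (5*(-7))*(-114 - 17) = -35*(-131) = 4585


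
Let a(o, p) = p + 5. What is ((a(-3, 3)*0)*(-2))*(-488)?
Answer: 0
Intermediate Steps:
a(o, p) = 5 + p
((a(-3, 3)*0)*(-2))*(-488) = (((5 + 3)*0)*(-2))*(-488) = ((8*0)*(-2))*(-488) = (0*(-2))*(-488) = 0*(-488) = 0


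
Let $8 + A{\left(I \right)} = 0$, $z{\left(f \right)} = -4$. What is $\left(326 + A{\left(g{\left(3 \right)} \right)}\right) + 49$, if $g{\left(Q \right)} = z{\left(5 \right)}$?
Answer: $367$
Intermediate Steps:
$g{\left(Q \right)} = -4$
$A{\left(I \right)} = -8$ ($A{\left(I \right)} = -8 + 0 = -8$)
$\left(326 + A{\left(g{\left(3 \right)} \right)}\right) + 49 = \left(326 - 8\right) + 49 = 318 + 49 = 367$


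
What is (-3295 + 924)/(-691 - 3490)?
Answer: 2371/4181 ≈ 0.56709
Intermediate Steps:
(-3295 + 924)/(-691 - 3490) = -2371/(-4181) = -2371*(-1/4181) = 2371/4181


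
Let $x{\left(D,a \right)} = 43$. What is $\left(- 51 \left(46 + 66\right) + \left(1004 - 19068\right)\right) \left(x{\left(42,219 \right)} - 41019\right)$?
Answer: $974245376$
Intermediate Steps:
$\left(- 51 \left(46 + 66\right) + \left(1004 - 19068\right)\right) \left(x{\left(42,219 \right)} - 41019\right) = \left(- 51 \left(46 + 66\right) + \left(1004 - 19068\right)\right) \left(43 - 41019\right) = \left(\left(-51\right) 112 - 18064\right) \left(-40976\right) = \left(-5712 - 18064\right) \left(-40976\right) = \left(-23776\right) \left(-40976\right) = 974245376$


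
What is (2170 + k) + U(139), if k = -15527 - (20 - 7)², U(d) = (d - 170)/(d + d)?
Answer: -3760259/278 ≈ -13526.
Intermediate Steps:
U(d) = (-170 + d)/(2*d) (U(d) = (-170 + d)/((2*d)) = (-170 + d)*(1/(2*d)) = (-170 + d)/(2*d))
k = -15696 (k = -15527 - 1*13² = -15527 - 1*169 = -15527 - 169 = -15696)
(2170 + k) + U(139) = (2170 - 15696) + (½)*(-170 + 139)/139 = -13526 + (½)*(1/139)*(-31) = -13526 - 31/278 = -3760259/278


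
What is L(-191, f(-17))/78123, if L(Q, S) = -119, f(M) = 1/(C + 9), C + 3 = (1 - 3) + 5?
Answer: -119/78123 ≈ -0.0015232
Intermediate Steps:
C = 0 (C = -3 + ((1 - 3) + 5) = -3 + (-2 + 5) = -3 + 3 = 0)
f(M) = 1/9 (f(M) = 1/(0 + 9) = 1/9)
L(-191, f(-17))/78123 = -119/78123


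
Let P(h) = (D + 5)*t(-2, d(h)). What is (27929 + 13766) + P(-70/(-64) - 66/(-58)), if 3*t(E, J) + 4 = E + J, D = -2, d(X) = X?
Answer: 38689463/928 ≈ 41691.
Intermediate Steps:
t(E, J) = -4/3 + E/3 + J/3 (t(E, J) = -4/3 + (E + J)/3 = -4/3 + (E/3 + J/3) = -4/3 + E/3 + J/3)
P(h) = -6 + h (P(h) = (-2 + 5)*(-4/3 + (⅓)*(-2) + h/3) = 3*(-4/3 - ⅔ + h/3) = 3*(-2 + h/3) = -6 + h)
(27929 + 13766) + P(-70/(-64) - 66/(-58)) = (27929 + 13766) + (-6 + (-70/(-64) - 66/(-58))) = 41695 + (-6 + (-70*(-1/64) - 66*(-1/58))) = 41695 + (-6 + (35/32 + 33/29)) = 41695 + (-6 + 2071/928) = 41695 - 3497/928 = 38689463/928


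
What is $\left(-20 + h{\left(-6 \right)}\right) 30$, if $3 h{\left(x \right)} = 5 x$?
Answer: $-900$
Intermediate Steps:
$h{\left(x \right)} = \frac{5 x}{3}$
$\left(-20 + h{\left(-6 \right)}\right) 30 = \left(-20 + \frac{5}{3} \left(-6\right)\right) 30 = \left(-20 - 10\right) 30 = \left(-30\right) 30 = -900$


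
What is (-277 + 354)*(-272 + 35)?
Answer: -18249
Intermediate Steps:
(-277 + 354)*(-272 + 35) = 77*(-237) = -18249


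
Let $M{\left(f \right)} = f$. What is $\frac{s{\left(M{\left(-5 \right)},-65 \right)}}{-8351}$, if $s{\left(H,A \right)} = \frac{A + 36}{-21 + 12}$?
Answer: $- \frac{29}{75159} \approx -0.00038585$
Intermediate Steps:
$s{\left(H,A \right)} = -4 - \frac{A}{9}$ ($s{\left(H,A \right)} = \frac{36 + A}{-9} = \left(36 + A\right) \left(- \frac{1}{9}\right) = -4 - \frac{A}{9}$)
$\frac{s{\left(M{\left(-5 \right)},-65 \right)}}{-8351} = \frac{-4 - - \frac{65}{9}}{-8351} = \left(-4 + \frac{65}{9}\right) \left(- \frac{1}{8351}\right) = \frac{29}{9} \left(- \frac{1}{8351}\right) = - \frac{29}{75159}$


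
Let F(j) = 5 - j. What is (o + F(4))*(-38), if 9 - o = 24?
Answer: 532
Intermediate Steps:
o = -15 (o = 9 - 1*24 = 9 - 24 = -15)
(o + F(4))*(-38) = (-15 + (5 - 1*4))*(-38) = (-15 + (5 - 4))*(-38) = (-15 + 1)*(-38) = -14*(-38) = 532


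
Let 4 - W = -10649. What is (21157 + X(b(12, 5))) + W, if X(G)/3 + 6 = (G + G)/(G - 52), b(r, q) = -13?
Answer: 158966/5 ≈ 31793.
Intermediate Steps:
W = 10653 (W = 4 - 1*(-10649) = 4 + 10649 = 10653)
X(G) = -18 + 6*G/(-52 + G) (X(G) = -18 + 3*((G + G)/(G - 52)) = -18 + 3*((2*G)/(-52 + G)) = -18 + 3*(2*G/(-52 + G)) = -18 + 6*G/(-52 + G))
(21157 + X(b(12, 5))) + W = (21157 + 12*(78 - 1*(-13))/(-52 - 13)) + 10653 = (21157 + 12*(78 + 13)/(-65)) + 10653 = (21157 + 12*(-1/65)*91) + 10653 = (21157 - 84/5) + 10653 = 105701/5 + 10653 = 158966/5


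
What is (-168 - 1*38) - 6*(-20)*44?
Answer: 5074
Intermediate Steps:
(-168 - 1*38) - 6*(-20)*44 = (-168 - 38) + 120*44 = -206 + 5280 = 5074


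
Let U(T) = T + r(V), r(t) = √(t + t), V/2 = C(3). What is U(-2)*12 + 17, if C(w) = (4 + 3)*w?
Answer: -7 + 24*√21 ≈ 102.98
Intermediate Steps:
C(w) = 7*w
V = 42 (V = 2*(7*3) = 2*21 = 42)
r(t) = √2*√t (r(t) = √(2*t) = √2*√t)
U(T) = T + 2*√21 (U(T) = T + √2*√42 = T + 2*√21)
U(-2)*12 + 17 = (-2 + 2*√21)*12 + 17 = (-24 + 24*√21) + 17 = -7 + 24*√21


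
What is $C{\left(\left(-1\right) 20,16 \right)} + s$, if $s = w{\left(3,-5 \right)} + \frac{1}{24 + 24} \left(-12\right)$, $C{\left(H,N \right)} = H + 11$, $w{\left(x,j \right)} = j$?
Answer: $- \frac{57}{4} \approx -14.25$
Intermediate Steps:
$C{\left(H,N \right)} = 11 + H$
$s = - \frac{21}{4}$ ($s = -5 + \frac{1}{24 + 24} \left(-12\right) = -5 + \frac{1}{48} \left(-12\right) = -5 - \frac{1}{4} = - \frac{21}{4} \approx -5.25$)
$C{\left(\left(-1\right) 20,16 \right)} + s = \left(11 - 20\right) - \frac{21}{4} = -9 - \frac{21}{4} = - \frac{57}{4}$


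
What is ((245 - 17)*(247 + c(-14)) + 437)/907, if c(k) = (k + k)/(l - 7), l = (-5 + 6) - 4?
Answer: 286957/4535 ≈ 63.276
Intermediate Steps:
l = -3 (l = 1 - 4 = -3)
c(k) = -k/5 (c(k) = (k + k)/(-3 - 7) = (2*k)/(-10) = (2*k)*(-⅒) = -k/5)
((245 - 17)*(247 + c(-14)) + 437)/907 = ((245 - 17)*(247 - ⅕*(-14)) + 437)/907 = (228*(247 + 14/5) + 437)*(1/907) = (228*(1249/5) + 437)*(1/907) = (284772/5 + 437)*(1/907) = (286957/5)*(1/907) = 286957/4535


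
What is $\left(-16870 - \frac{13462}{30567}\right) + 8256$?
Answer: $- \frac{263317600}{30567} \approx -8614.4$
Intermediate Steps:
$\left(-16870 - \frac{13462}{30567}\right) + 8256 = - \frac{515678752}{30567} + 8256 = - \frac{263317600}{30567}$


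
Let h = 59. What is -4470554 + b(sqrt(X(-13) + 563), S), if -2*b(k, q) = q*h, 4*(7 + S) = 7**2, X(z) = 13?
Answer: -35765671/8 ≈ -4.4707e+6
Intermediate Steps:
S = 21/4 (S = -7 + (1/4)*7**2 = -7 + (1/4)*49 = -7 + 49/4 = 21/4 ≈ 5.2500)
b(k, q) = -59*q/2 (b(k, q) = -q*59/2 = -59*q/2)
-4470554 + b(sqrt(X(-13) + 563), S) = -4470554 - 59/2*21/4 = -4470554 - 1239/8 = -35765671/8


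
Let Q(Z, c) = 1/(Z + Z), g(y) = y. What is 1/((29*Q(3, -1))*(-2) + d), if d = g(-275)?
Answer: -3/854 ≈ -0.0035129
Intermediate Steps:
Q(Z, c) = 1/(2*Z)
d = -275
1/((29*Q(3, -1))*(-2) + d) = 1/((29*((1/2)/3))*(-2) - 275) = 1/((29*((1/2)*(1/3)))*(-2) - 275) = 1/((29*(1/6))*(-2) - 275) = 1/((29/6)*(-2) - 275) = 1/(-29/3 - 275) = 1/(-854/3) = -3/854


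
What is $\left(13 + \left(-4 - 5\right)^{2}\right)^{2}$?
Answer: $8836$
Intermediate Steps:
$\left(13 + \left(-4 - 5\right)^{2}\right)^{2} = \left(13 + \left(-9\right)^{2}\right)^{2} = \left(13 + 81\right)^{2} = 94^{2} = 8836$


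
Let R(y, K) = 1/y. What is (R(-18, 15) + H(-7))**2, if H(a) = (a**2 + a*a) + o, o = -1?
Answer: 3045025/324 ≈ 9398.2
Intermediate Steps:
H(a) = -1 + 2*a**2 (H(a) = (a**2 + a*a) - 1 = (a**2 + a**2) - 1 = 2*a**2 - 1 = -1 + 2*a**2)
(R(-18, 15) + H(-7))**2 = (1/(-18) + (-1 + 2*(-7)**2))**2 = (-1/18 + (-1 + 2*49))**2 = (-1/18 + (-1 + 98))**2 = (-1/18 + 97)**2 = (1745/18)**2 = 3045025/324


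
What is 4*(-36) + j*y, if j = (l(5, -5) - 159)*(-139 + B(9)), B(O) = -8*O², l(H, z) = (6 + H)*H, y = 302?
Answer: 24717952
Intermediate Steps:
l(H, z) = H*(6 + H)
j = 81848 (j = (5*(6 + 5) - 159)*(-139 - 8*9²) = (5*11 - 159)*(-139 - 8*81) = (55 - 159)*(-139 - 648) = -104*(-787) = 81848)
4*(-36) + j*y = 4*(-36) + 81848*302 = -144 + 24718096 = 24717952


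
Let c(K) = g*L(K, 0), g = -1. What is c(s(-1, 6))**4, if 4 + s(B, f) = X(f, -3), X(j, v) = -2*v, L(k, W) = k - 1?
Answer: 1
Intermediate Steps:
L(k, W) = -1 + k
s(B, f) = 2 (s(B, f) = -4 - 2*(-3) = -4 + 6 = 2)
c(K) = 1 - K (c(K) = -(-1 + K) = 1 - K)
c(s(-1, 6))**4 = (1 - 1*2)**4 = (1 - 2)**4 = (-1)**4 = 1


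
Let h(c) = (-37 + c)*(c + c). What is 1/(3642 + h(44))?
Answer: 1/4258 ≈ 0.00023485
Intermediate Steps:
h(c) = 2*c*(-37 + c) (h(c) = (-37 + c)*(2*c) = 2*c*(-37 + c))
1/(3642 + h(44)) = 1/(3642 + 2*44*(-37 + 44)) = 1/(3642 + 2*44*7) = 1/(3642 + 616) = 1/4258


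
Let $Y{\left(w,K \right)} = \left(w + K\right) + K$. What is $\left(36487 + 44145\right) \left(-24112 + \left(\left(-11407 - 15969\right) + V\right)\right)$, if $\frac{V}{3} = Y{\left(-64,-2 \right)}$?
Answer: $-4168029344$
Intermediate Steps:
$Y{\left(w,K \right)} = w + 2 K$ ($Y{\left(w,K \right)} = \left(K + w\right) + K = w + 2 K$)
$V = -204$ ($V = 3 \left(-64 + 2 \left(-2\right)\right) = 3 \left(-64 - 4\right) = 3 \left(-68\right) = -204$)
$\left(36487 + 44145\right) \left(-24112 + \left(\left(-11407 - 15969\right) + V\right)\right) = \left(36487 + 44145\right) \left(-24112 - 27580\right) = 80632 \left(-24112 - 27580\right) = 80632 \left(-51692\right) = -4168029344$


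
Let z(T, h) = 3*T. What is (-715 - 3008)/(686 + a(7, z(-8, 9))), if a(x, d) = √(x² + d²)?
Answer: -1241/237 ≈ -5.2363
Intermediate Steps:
a(x, d) = √(d² + x²)
(-715 - 3008)/(686 + a(7, z(-8, 9))) = (-715 - 3008)/(686 + √((3*(-8))² + 7²)) = -3723/(686 + √((-24)² + 49)) = -3723/(686 + √(576 + 49)) = -3723/(686 + √625) = -3723/(686 + 25) = -3723/711 = -3723*1/711 = -1241/237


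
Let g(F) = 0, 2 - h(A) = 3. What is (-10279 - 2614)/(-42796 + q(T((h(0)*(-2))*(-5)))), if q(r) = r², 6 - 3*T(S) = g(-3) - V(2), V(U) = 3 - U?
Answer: 116037/385115 ≈ 0.30130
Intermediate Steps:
h(A) = -1 (h(A) = 2 - 1*3 = 2 - 3 = -1)
T(S) = 7/3 (T(S) = 2 - (0 - (3 - 1*2))/3 = 2 - (0 - (3 - 2))/3 = 2 - (0 - 1*1)/3 = 2 - (0 - 1)/3 = 2 - ⅓*(-1) = 2 + ⅓ = 7/3)
(-10279 - 2614)/(-42796 + q(T((h(0)*(-2))*(-5)))) = (-10279 - 2614)/(-42796 + (7/3)²) = -12893/(-42796 + 49/9) = -12893/(-385115/9) = -12893*(-9/385115) = 116037/385115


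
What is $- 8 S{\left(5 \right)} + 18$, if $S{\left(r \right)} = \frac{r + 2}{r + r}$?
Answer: $\frac{62}{5} \approx 12.4$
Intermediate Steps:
$S{\left(r \right)} = \frac{2 + r}{2 r}$
$- 8 S{\left(5 \right)} + 18 = - 8 \frac{2 + 5}{2 \cdot 5} + 18 = - 8 \cdot \frac{1}{2} \cdot \frac{1}{5} \cdot 7 + 18 = \left(-8\right) \frac{7}{10} + 18 = - \frac{28}{5} + 18 = \frac{62}{5}$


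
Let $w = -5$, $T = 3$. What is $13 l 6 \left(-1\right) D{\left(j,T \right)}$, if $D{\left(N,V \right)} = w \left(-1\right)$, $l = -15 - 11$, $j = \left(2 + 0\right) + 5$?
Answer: $10140$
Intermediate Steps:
$j = 7$ ($j = 2 + 5 = 7$)
$l = -26$ ($l = -15 - 11 = -26$)
$D{\left(N,V \right)} = 5$ ($D{\left(N,V \right)} = \left(-5\right) \left(-1\right) = 5$)
$13 l 6 \left(-1\right) D{\left(j,T \right)} = 13 \left(-26\right) 6 \left(-1\right) 5 = - 338 \left(\left(-6\right) 5\right) = \left(-338\right) \left(-30\right) = 10140$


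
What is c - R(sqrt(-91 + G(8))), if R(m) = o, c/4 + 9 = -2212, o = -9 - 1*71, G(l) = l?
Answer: -8804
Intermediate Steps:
o = -80 (o = -9 - 71 = -80)
c = -8884 (c = -36 + 4*(-2212) = -36 - 8848 = -8884)
R(m) = -80
c - R(sqrt(-91 + G(8))) = -8884 - 1*(-80) = -8884 + 80 = -8804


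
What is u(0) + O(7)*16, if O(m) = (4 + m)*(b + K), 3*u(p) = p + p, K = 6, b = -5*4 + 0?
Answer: -2464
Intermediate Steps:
b = -20 (b = -20 + 0 = -20)
u(p) = 2*p/3 (u(p) = (p + p)/3 = (2*p)/3 = 2*p/3)
O(m) = -56 - 14*m (O(m) = (4 + m)*(-20 + 6) = (4 + m)*(-14) = -56 - 14*m)
u(0) + O(7)*16 = (⅔)*0 + (-56 - 14*7)*16 = 0 + (-56 - 98)*16 = 0 - 154*16 = 0 - 2464 = -2464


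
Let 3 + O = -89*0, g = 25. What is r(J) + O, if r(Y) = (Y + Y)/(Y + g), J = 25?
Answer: -2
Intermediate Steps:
O = -3 (O = -3 - 89*0 = -3 + 0 = -3)
r(Y) = 2*Y/(25 + Y) (r(Y) = (Y + Y)/(Y + 25) = (2*Y)/(25 + Y) = 2*Y/(25 + Y))
r(J) + O = 2*25/(25 + 25) - 3 = 2*25/50 - 3 = 2*25*(1/50) - 3 = 1 - 3 = -2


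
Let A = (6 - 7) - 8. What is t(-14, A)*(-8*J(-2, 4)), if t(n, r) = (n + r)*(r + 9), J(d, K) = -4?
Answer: 0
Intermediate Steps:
A = -9 (A = -1 - 8 = -9)
t(n, r) = (9 + r)*(n + r) (t(n, r) = (n + r)*(9 + r) = (9 + r)*(n + r))
t(-14, A)*(-8*J(-2, 4)) = ((-9)**2 + 9*(-14) + 9*(-9) - 14*(-9))*(-8*(-4)) = (81 - 126 - 81 + 126)*32 = 0*32 = 0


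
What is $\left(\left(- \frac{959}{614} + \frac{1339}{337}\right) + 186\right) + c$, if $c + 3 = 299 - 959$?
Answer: $- \frac{98200923}{206918} \approx -474.59$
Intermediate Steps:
$c = -663$ ($c = -3 + \left(299 - 959\right) = -3 - 660 = -663$)
$\left(\left(- \frac{959}{614} + \frac{1339}{337}\right) + 186\right) + c = \left(\left(- \frac{959}{614} + \frac{1339}{337}\right) + 186\right) - 663 = \left(\frac{498963}{206918} + 186\right) - 663 = \frac{38985711}{206918} - 663 = - \frac{98200923}{206918}$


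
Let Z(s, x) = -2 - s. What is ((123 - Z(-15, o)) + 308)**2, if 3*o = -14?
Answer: 174724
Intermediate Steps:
o = -14/3 (o = (1/3)*(-14) = -14/3 ≈ -4.6667)
((123 - Z(-15, o)) + 308)**2 = ((123 - (-2 - 1*(-15))) + 308)**2 = ((123 - (-2 + 15)) + 308)**2 = ((123 - 1*13) + 308)**2 = ((123 - 13) + 308)**2 = (110 + 308)**2 = 418**2 = 174724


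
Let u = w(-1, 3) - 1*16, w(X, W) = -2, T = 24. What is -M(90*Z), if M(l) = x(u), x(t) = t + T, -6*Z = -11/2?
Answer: -6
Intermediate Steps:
Z = 11/12 (Z = -(-11)/(6*2) = -⅙*(-11/2) = 11/12 ≈ 0.91667)
u = -18 (u = -2 - 1*16 = -2 - 16 = -18)
x(t) = 24 + t (x(t) = t + 24 = 24 + t)
M(l) = 6 (M(l) = 24 - 18 = 6)
-M(90*Z) = -1*6 = -6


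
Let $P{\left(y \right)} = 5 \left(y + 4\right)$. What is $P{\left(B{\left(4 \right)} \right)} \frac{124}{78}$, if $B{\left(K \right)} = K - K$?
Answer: $\frac{1240}{39} \approx 31.795$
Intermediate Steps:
$B{\left(K \right)} = 0$
$P{\left(y \right)} = 20 + 5 y$ ($P{\left(y \right)} = 5 \left(4 + y\right) = 20 + 5 y$)
$P{\left(B{\left(4 \right)} \right)} \frac{124}{78} = \left(20 + 5 \cdot 0\right) \frac{124}{78} = \left(20 + 0\right) 124 \cdot \frac{1}{78} = 20 \cdot \frac{62}{39} = \frac{1240}{39}$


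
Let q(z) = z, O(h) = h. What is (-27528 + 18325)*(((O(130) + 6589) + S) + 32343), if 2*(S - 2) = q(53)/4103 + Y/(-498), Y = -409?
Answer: -1469168559542059/4086588 ≈ -3.5951e+8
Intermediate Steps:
S = 9877697/4086588 (S = 2 + (53/4103 - 409/(-498))/2 = 2 + (53*(1/4103) - 409*(-1/498))/2 = 2 + (53/4103 + 409/498)/2 = 2 + (½)*(1704521/2043294) = 2 + 1704521/4086588 = 9877697/4086588 ≈ 2.4171)
(-27528 + 18325)*(((O(130) + 6589) + S) + 32343) = (-27528 + 18325)*(((130 + 6589) + 9877697/4086588) + 32343) = -9203*((6719 + 9877697/4086588) + 32343) = -9203*(27467662469/4086588 + 32343) = -9203*159640178153/4086588 = -1469168559542059/4086588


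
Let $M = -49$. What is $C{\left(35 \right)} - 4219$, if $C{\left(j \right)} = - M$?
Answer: $-4170$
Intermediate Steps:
$C{\left(j \right)} = 49$ ($C{\left(j \right)} = \left(-1\right) \left(-49\right) = 49$)
$C{\left(35 \right)} - 4219 = 49 - 4219 = -4170$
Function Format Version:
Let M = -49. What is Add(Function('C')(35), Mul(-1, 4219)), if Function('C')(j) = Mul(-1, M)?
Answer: -4170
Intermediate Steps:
Function('C')(j) = 49 (Function('C')(j) = Mul(-1, -49) = 49)
Add(Function('C')(35), Mul(-1, 4219)) = Add(49, Mul(-1, 4219)) = Add(49, -4219) = -4170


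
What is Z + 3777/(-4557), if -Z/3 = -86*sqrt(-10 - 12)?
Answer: -1259/1519 + 258*I*sqrt(22) ≈ -0.82883 + 1210.1*I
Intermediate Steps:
Z = 258*I*sqrt(22) (Z = -(-258)*sqrt(-10 - 12) = -(-258)*sqrt(-22) = -(-258)*I*sqrt(22) = 258*I*sqrt(22) ≈ 1210.1*I)
Z + 3777/(-4557) = 258*I*sqrt(22) + 3777/(-4557) = 258*I*sqrt(22) + 3777*(-1/4557) = 258*I*sqrt(22) - 1259/1519 = -1259/1519 + 258*I*sqrt(22)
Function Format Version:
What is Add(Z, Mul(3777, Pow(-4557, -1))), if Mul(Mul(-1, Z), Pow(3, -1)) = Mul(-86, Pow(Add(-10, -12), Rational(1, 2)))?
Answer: Add(Rational(-1259, 1519), Mul(258, I, Pow(22, Rational(1, 2)))) ≈ Add(-0.82883, Mul(1210.1, I))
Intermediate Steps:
Z = Mul(258, I, Pow(22, Rational(1, 2))) (Z = Mul(-3, Mul(-86, Pow(Add(-10, -12), Rational(1, 2)))) = Mul(-3, Mul(-86, Pow(-22, Rational(1, 2)))) = Mul(-3, Mul(-86, Mul(I, Pow(22, Rational(1, 2))))) = Mul(-3, Mul(-86, I, Pow(22, Rational(1, 2)))) = Mul(258, I, Pow(22, Rational(1, 2))) ≈ Mul(1210.1, I))
Add(Z, Mul(3777, Pow(-4557, -1))) = Add(Mul(258, I, Pow(22, Rational(1, 2))), Mul(3777, Pow(-4557, -1))) = Add(Mul(258, I, Pow(22, Rational(1, 2))), Mul(3777, Rational(-1, 4557))) = Add(Mul(258, I, Pow(22, Rational(1, 2))), Rational(-1259, 1519)) = Add(Rational(-1259, 1519), Mul(258, I, Pow(22, Rational(1, 2))))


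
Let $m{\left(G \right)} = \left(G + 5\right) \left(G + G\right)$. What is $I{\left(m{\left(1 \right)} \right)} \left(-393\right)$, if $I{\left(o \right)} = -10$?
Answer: $3930$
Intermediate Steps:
$m{\left(G \right)} = 2 G \left(5 + G\right)$ ($m{\left(G \right)} = \left(5 + G\right) 2 G = 2 G \left(5 + G\right)$)
$I{\left(m{\left(1 \right)} \right)} \left(-393\right) = \left(-10\right) \left(-393\right) = 3930$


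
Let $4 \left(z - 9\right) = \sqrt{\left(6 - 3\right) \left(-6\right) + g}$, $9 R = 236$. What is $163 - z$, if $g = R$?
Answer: $154 - \frac{\sqrt{74}}{12} \approx 153.28$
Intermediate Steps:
$R = \frac{236}{9}$ ($R = \frac{1}{9} \cdot 236 = \frac{236}{9} \approx 26.222$)
$g = \frac{236}{9} \approx 26.222$
$z = 9 + \frac{\sqrt{74}}{12}$ ($z = 9 + \frac{\sqrt{\left(6 - 3\right) \left(-6\right) + \frac{236}{9}}}{4} = 9 + \frac{\sqrt{3 \left(-6\right) + \frac{236}{9}}}{4} = 9 + \frac{\sqrt{-18 + \frac{236}{9}}}{4} = 9 + \frac{\sqrt{\frac{74}{9}}}{4} = 9 + \frac{\frac{1}{3} \sqrt{74}}{4} = 9 + \frac{\sqrt{74}}{12} \approx 9.7169$)
$163 - z = 163 - \left(9 + \frac{\sqrt{74}}{12}\right) = 154 - \frac{\sqrt{74}}{12}$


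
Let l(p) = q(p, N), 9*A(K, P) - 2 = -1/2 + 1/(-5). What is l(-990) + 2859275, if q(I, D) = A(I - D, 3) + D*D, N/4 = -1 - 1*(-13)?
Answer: 257542123/90 ≈ 2.8616e+6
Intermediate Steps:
A(K, P) = 13/90 (A(K, P) = 2/9 + (-1/2 + 1/(-5))/9 = 2/9 + (-1*½ + 1*(-⅕))/9 = 2/9 + (-½ - ⅕)/9 = 2/9 + (⅑)*(-7/10) = 2/9 - 7/90 = 13/90)
N = 48 (N = 4*(-1 - 1*(-13)) = 4*(-1 + 13) = 4*12 = 48)
q(I, D) = 13/90 + D² (q(I, D) = 13/90 + D*D = 13/90 + D²)
l(p) = 207373/90 (l(p) = 13/90 + 48² = 13/90 + 2304 = 207373/90)
l(-990) + 2859275 = 207373/90 + 2859275 = 257542123/90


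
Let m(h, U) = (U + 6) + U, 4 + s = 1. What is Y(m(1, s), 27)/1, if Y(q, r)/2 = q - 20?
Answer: -40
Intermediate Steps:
s = -3 (s = -4 + 1 = -3)
m(h, U) = 6 + 2*U (m(h, U) = (6 + U) + U = 6 + 2*U)
Y(q, r) = -40 + 2*q (Y(q, r) = 2*(q - 20) = 2*(-20 + q) = -40 + 2*q)
Y(m(1, s), 27)/1 = (-40 + 2*(6 + 2*(-3)))/1 = (-40 + 2*(6 - 6))*1 = (-40 + 2*0)*1 = (-40 + 0)*1 = -40*1 = -40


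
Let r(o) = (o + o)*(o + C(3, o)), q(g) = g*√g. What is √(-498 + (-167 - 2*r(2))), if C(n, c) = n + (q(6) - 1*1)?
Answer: √(-697 - 48*√6) ≈ 28.541*I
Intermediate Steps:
q(g) = g^(3/2)
C(n, c) = -1 + n + 6*√6 (C(n, c) = n + (6^(3/2) - 1*1) = n + (6*√6 - 1) = n + (-1 + 6*√6) = -1 + n + 6*√6)
r(o) = 2*o*(2 + o + 6*√6) (r(o) = (o + o)*(o + (-1 + 3 + 6*√6)) = (2*o)*(o + (2 + 6*√6)) = (2*o)*(2 + o + 6*√6) = 2*o*(2 + o + 6*√6))
√(-498 + (-167 - 2*r(2))) = √(-498 + (-167 - 4*2*(2 + 2 + 6*√6))) = √(-498 + (-167 - 4*2*(4 + 6*√6))) = √(-498 + (-167 - 2*(16 + 24*√6))) = √(-498 + (-167 + (-32 - 48*√6))) = √(-498 + (-199 - 48*√6)) = √(-697 - 48*√6)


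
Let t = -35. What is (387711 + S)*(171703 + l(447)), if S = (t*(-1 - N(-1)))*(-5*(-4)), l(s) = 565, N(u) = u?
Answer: 66790198548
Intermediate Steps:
S = 0 (S = (-35*(-1 - 1*(-1)))*(-5*(-4)) = -35*(-1 + 1)*20 = -35*0*20 = 0*20 = 0)
(387711 + S)*(171703 + l(447)) = (387711 + 0)*(171703 + 565) = 387711*172268 = 66790198548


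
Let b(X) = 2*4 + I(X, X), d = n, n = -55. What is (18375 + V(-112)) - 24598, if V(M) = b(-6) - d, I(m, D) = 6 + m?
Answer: -6160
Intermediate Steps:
d = -55
b(X) = 14 + X (b(X) = 2*4 + (6 + X) = 8 + (6 + X) = 14 + X)
V(M) = 63 (V(M) = (14 - 6) - 1*(-55) = 8 + 55 = 63)
(18375 + V(-112)) - 24598 = (18375 + 63) - 24598 = 18438 - 24598 = -6160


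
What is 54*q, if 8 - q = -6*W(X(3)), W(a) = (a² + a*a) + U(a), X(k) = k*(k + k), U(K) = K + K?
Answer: 222048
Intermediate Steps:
U(K) = 2*K
X(k) = 2*k² (X(k) = k*(2*k) = 2*k²)
W(a) = 2*a + 2*a² (W(a) = (a² + a*a) + 2*a = (a² + a²) + 2*a = 2*a² + 2*a = 2*a + 2*a²)
q = 4112 (q = 8 - (-6)*2*(2*3²)*(1 + 2*3²) = 8 - (-6)*2*(2*9)*(1 + 2*9) = 8 - (-6)*2*18*(1 + 18) = 8 - (-6)*2*18*19 = 8 - (-6)*684 = 8 - 1*(-4104) = 8 + 4104 = 4112)
54*q = 54*4112 = 222048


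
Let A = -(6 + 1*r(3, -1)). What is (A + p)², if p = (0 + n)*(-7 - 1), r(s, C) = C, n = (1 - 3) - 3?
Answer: 1225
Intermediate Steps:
n = -5 (n = -2 - 3 = -5)
A = -5 (A = -(6 + 1*(-1)) = -(6 - 1) = -1*5 = -5)
p = 40 (p = (0 - 5)*(-7 - 1) = -5*(-8) = 40)
(A + p)² = (-5 + 40)² = 35² = 1225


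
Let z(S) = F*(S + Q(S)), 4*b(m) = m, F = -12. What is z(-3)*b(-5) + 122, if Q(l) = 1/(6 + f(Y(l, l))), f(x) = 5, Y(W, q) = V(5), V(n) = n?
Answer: 862/11 ≈ 78.364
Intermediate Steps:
Y(W, q) = 5
b(m) = m/4
Q(l) = 1/11 (Q(l) = 1/(6 + 5) = 1/11)
z(S) = -12/11 - 12*S (z(S) = -12*(S + 1/11) = -12*(1/11 + S) = -12/11 - 12*S)
z(-3)*b(-5) + 122 = (-12/11 - 12*(-3))*((¼)*(-5)) + 122 = (-12/11 + 36)*(-5/4) + 122 = (384/11)*(-5/4) + 122 = -480/11 + 122 = 862/11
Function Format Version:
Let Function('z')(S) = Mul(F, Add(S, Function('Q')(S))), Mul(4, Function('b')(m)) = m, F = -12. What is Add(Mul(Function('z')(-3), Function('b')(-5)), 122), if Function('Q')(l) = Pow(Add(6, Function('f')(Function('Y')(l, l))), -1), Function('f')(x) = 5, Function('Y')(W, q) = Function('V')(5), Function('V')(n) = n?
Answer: Rational(862, 11) ≈ 78.364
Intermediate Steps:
Function('Y')(W, q) = 5
Function('b')(m) = Mul(Rational(1, 4), m)
Function('Q')(l) = Rational(1, 11) (Function('Q')(l) = Pow(Add(6, 5), -1) = Pow(11, -1) = Rational(1, 11))
Function('z')(S) = Add(Rational(-12, 11), Mul(-12, S)) (Function('z')(S) = Mul(-12, Add(S, Rational(1, 11))) = Mul(-12, Add(Rational(1, 11), S)) = Add(Rational(-12, 11), Mul(-12, S)))
Add(Mul(Function('z')(-3), Function('b')(-5)), 122) = Add(Mul(Add(Rational(-12, 11), Mul(-12, -3)), Mul(Rational(1, 4), -5)), 122) = Add(Mul(Add(Rational(-12, 11), 36), Rational(-5, 4)), 122) = Add(Mul(Rational(384, 11), Rational(-5, 4)), 122) = Add(Rational(-480, 11), 122) = Rational(862, 11)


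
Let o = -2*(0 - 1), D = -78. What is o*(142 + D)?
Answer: 128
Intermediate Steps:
o = 2 (o = -2*(-1) = 2)
o*(142 + D) = 2*(142 - 78) = 2*64 = 128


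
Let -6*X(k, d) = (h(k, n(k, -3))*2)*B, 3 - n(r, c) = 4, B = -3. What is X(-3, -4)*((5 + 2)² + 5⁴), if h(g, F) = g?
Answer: -2022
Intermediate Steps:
n(r, c) = -1 (n(r, c) = 3 - 1*4 = 3 - 4 = -1)
X(k, d) = k (X(k, d) = -k*2*(-3)/6 = -2*k*(-3)/6 = -(-1)*k = k)
X(-3, -4)*((5 + 2)² + 5⁴) = -3*((5 + 2)² + 5⁴) = -3*(7² + 625) = -3*(49 + 625) = -3*674 = -2022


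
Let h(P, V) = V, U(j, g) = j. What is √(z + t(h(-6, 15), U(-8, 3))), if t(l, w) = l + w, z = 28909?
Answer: 2*√7229 ≈ 170.05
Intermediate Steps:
√(z + t(h(-6, 15), U(-8, 3))) = √(28909 + (15 - 8)) = √(28909 + 7) = √28916 = 2*√7229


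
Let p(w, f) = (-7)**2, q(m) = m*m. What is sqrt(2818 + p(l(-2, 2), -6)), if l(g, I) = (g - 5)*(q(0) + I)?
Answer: sqrt(2867) ≈ 53.544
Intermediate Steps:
q(m) = m**2
l(g, I) = I*(-5 + g) (l(g, I) = (g - 5)*(0**2 + I) = (-5 + g)*(0 + I) = (-5 + g)*I = I*(-5 + g))
p(w, f) = 49
sqrt(2818 + p(l(-2, 2), -6)) = sqrt(2818 + 49) = sqrt(2867)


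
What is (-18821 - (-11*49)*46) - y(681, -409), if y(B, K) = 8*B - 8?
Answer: 533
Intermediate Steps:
y(B, K) = -8 + 8*B
(-18821 - (-11*49)*46) - y(681, -409) = (-18821 - (-11*49)*46) - (-8 + 8*681) = (-18821 - (-539)*46) - (-8 + 5448) = (-18821 - 1*(-24794)) - 1*5440 = (-18821 + 24794) - 5440 = 5973 - 5440 = 533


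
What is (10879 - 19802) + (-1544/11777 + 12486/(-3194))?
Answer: -167898604666/18807869 ≈ -8927.0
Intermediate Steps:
(10879 - 19802) + (-1544/11777 + 12486/(-3194)) = -8923 + (-1544*1/11777 + 12486*(-1/3194)) = -8923 + (-1544/11777 - 6243/1597) = -8923 - 75989579/18807869 = -167898604666/18807869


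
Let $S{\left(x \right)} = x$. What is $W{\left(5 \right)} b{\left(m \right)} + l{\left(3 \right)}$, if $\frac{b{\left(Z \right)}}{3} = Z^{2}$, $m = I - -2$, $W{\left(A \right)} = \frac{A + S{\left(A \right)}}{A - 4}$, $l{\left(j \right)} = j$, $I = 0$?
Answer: $123$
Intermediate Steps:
$W{\left(A \right)} = \frac{2 A}{-4 + A}$ ($W{\left(A \right)} = \frac{A + A}{A - 4} = \frac{2 A}{-4 + A}$)
$m = 2$ ($m = 0 - -2 = 0 + 2 = 2$)
$b{\left(Z \right)} = 3 Z^{2}$
$W{\left(5 \right)} b{\left(m \right)} + l{\left(3 \right)} = 2 \cdot 5 \frac{1}{-4 + 5} \cdot 3 \cdot 2^{2} + 3 = 2 \cdot 5 \cdot 1^{-1} \cdot 3 \cdot 4 + 3 = 2 \cdot 5 \cdot 1 \cdot 12 + 3 = 10 \cdot 12 + 3 = 120 + 3 = 123$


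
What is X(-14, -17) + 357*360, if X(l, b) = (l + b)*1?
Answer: 128489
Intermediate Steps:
X(l, b) = b + l (X(l, b) = (b + l)*1 = b + l)
X(-14, -17) + 357*360 = (-17 - 14) + 357*360 = -31 + 128520 = 128489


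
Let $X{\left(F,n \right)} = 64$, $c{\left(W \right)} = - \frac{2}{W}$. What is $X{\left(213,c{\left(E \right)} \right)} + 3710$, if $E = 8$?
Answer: $3774$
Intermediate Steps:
$X{\left(213,c{\left(E \right)} \right)} + 3710 = 64 + 3710 = 3774$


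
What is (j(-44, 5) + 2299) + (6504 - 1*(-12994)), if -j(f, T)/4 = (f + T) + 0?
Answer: 21953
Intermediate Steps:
j(f, T) = -4*T - 4*f (j(f, T) = -4*((f + T) + 0) = -4*((T + f) + 0) = -4*(T + f) = -4*T - 4*f)
(j(-44, 5) + 2299) + (6504 - 1*(-12994)) = ((-4*5 - 4*(-44)) + 2299) + (6504 - 1*(-12994)) = ((-20 + 176) + 2299) + (6504 + 12994) = (156 + 2299) + 19498 = 2455 + 19498 = 21953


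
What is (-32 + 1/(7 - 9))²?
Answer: 4225/4 ≈ 1056.3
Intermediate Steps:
(-32 + 1/(7 - 9))² = (-32 + 1/(-2))² = (-32 - ½)² = (-65/2)² = 4225/4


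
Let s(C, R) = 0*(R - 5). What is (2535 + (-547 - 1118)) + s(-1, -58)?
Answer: 870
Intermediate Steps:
s(C, R) = 0 (s(C, R) = 0*(-5 + R) = 0)
(2535 + (-547 - 1118)) + s(-1, -58) = (2535 + (-547 - 1118)) + 0 = (2535 - 1665) + 0 = 870 + 0 = 870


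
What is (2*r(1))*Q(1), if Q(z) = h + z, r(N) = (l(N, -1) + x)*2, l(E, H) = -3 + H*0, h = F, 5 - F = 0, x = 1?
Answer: -48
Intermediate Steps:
F = 5 (F = 5 - 1*0 = 5 + 0 = 5)
h = 5
l(E, H) = -3 (l(E, H) = -3 + 0 = -3)
r(N) = -4 (r(N) = (-3 + 1)*2 = -2*2 = -4)
Q(z) = 5 + z
(2*r(1))*Q(1) = (2*(-4))*(5 + 1) = -8*6 = -48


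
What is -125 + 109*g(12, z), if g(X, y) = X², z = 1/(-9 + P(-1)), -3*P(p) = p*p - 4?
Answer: 15571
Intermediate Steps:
P(p) = 4/3 - p²/3 (P(p) = -(p*p - 4)/3 = -(p² - 4)/3 = -(-4 + p²)/3 = 4/3 - p²/3)
z = -⅛ (z = 1/(-9 + (4/3 - ⅓*(-1)²)) = 1/(-9 + (4/3 - ⅓*1)) = 1/(-9 + (4/3 - ⅓)) = 1/(-9 + 1) = 1/(-8) = -⅛ ≈ -0.12500)
-125 + 109*g(12, z) = -125 + 109*12² = -125 + 109*144 = -125 + 15696 = 15571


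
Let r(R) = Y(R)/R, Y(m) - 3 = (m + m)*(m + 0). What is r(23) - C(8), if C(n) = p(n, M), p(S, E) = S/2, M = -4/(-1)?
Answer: 969/23 ≈ 42.130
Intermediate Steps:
M = 4 (M = -4*(-1) = 4)
p(S, E) = S/2 (p(S, E) = S*(½) = S/2)
Y(m) = 3 + 2*m² (Y(m) = 3 + (m + m)*(m + 0) = 3 + (2*m)*m = 3 + 2*m²)
C(n) = n/2
r(R) = (3 + 2*R²)/R
r(23) - C(8) = (2*23 + 3/23) - 8/2 = (46 + 3*(1/23)) - 1*4 = (46 + 3/23) - 4 = 1061/23 - 4 = 969/23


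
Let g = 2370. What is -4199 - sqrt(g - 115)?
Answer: -4199 - sqrt(2255) ≈ -4246.5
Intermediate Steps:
-4199 - sqrt(g - 115) = -4199 - sqrt(2370 - 115) = -4199 - sqrt(2255)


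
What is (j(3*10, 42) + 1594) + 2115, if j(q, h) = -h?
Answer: 3667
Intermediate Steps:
(j(3*10, 42) + 1594) + 2115 = (-1*42 + 1594) + 2115 = (-42 + 1594) + 2115 = 1552 + 2115 = 3667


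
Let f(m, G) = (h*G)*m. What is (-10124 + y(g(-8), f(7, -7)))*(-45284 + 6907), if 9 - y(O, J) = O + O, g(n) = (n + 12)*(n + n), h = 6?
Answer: 383271099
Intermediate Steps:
g(n) = 2*n*(12 + n) (g(n) = (12 + n)*(2*n) = 2*n*(12 + n))
f(m, G) = 6*G*m (f(m, G) = (6*G)*m = 6*G*m)
y(O, J) = 9 - 2*O (y(O, J) = 9 - (O + O) = 9 - 2*O)
(-10124 + y(g(-8), f(7, -7)))*(-45284 + 6907) = (-10124 + (9 - 4*(-8)*(12 - 8)))*(-45284 + 6907) = (-10124 + (9 - 4*(-8)*4))*(-38377) = (-10124 + (9 - 2*(-64)))*(-38377) = (-10124 + (9 + 128))*(-38377) = (-10124 + 137)*(-38377) = -9987*(-38377) = 383271099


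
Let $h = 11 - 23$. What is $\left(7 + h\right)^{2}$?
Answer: $25$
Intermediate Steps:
$h = -12$ ($h = 11 - 23 = -12$)
$\left(7 + h\right)^{2} = \left(7 - 12\right)^{2} = \left(-5\right)^{2} = 25$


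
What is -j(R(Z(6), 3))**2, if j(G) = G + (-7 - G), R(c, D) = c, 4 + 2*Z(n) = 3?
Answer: -49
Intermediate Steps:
Z(n) = -1/2 (Z(n) = -2 + (1/2)*3 = -2 + 3/2 = -1/2)
j(G) = -7
-j(R(Z(6), 3))**2 = -1*(-7)**2 = -1*49 = -49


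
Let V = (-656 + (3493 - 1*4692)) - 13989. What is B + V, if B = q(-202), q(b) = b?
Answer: -16046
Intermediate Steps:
B = -202
V = -15844 (V = (-656 + (3493 - 4692)) - 13989 = (-656 - 1199) - 13989 = -1855 - 13989 = -15844)
B + V = -202 - 15844 = -16046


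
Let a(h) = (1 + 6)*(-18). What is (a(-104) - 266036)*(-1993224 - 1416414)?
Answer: 907516069356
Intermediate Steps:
a(h) = -126 (a(h) = 7*(-18) = -126)
(a(-104) - 266036)*(-1993224 - 1416414) = (-126 - 266036)*(-1993224 - 1416414) = -266162*(-3409638) = 907516069356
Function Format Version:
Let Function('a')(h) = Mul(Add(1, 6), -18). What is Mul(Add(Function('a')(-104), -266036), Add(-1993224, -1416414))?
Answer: 907516069356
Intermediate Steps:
Function('a')(h) = -126 (Function('a')(h) = Mul(7, -18) = -126)
Mul(Add(Function('a')(-104), -266036), Add(-1993224, -1416414)) = Mul(Add(-126, -266036), Add(-1993224, -1416414)) = Mul(-266162, -3409638) = 907516069356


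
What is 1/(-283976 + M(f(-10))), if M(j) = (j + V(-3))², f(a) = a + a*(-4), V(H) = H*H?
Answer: -1/282455 ≈ -3.5404e-6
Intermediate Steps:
V(H) = H²
f(a) = -3*a (f(a) = a - 4*a = -3*a)
M(j) = (9 + j)² (M(j) = (j + (-3)²)² = (j + 9)² = (9 + j)²)
1/(-283976 + M(f(-10))) = 1/(-283976 + (9 - 3*(-10))²) = 1/(-283976 + (9 + 30)²) = 1/(-283976 + 39²) = 1/(-283976 + 1521) = 1/(-282455) = -1/282455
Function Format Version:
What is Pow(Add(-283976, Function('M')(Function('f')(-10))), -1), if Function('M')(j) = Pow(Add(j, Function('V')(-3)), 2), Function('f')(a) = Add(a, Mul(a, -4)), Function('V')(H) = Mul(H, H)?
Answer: Rational(-1, 282455) ≈ -3.5404e-6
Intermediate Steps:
Function('V')(H) = Pow(H, 2)
Function('f')(a) = Mul(-3, a) (Function('f')(a) = Add(a, Mul(-4, a)) = Mul(-3, a))
Function('M')(j) = Pow(Add(9, j), 2) (Function('M')(j) = Pow(Add(j, Pow(-3, 2)), 2) = Pow(Add(j, 9), 2) = Pow(Add(9, j), 2))
Pow(Add(-283976, Function('M')(Function('f')(-10))), -1) = Pow(Add(-283976, Pow(Add(9, Mul(-3, -10)), 2)), -1) = Pow(Add(-283976, Pow(Add(9, 30), 2)), -1) = Pow(Add(-283976, Pow(39, 2)), -1) = Pow(Add(-283976, 1521), -1) = Pow(-282455, -1) = Rational(-1, 282455)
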